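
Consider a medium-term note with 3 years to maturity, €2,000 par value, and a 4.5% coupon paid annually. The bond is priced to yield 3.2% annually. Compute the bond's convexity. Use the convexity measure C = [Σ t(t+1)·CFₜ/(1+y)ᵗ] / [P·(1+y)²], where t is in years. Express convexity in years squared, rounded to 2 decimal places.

10.64

With y = 0.032:
  t   CF        PV=CF/(1+0.032)^t    t·PV        t(t+1)·PV
  1        90.00        87.2093        87.2093         174.4186
  2        90.00        84.5051       169.0103         507.0308
  3     2,090.00     1,901.5476     5,704.6427      22,818.5708
  Σ                  2,073.2620     5,960.8623      23,500.0203
P = 2,073.2620.
Convexity = Σ t(t+1)·PV / [P·(1+y)²] = 23,500.0203 / (2,073.2620 × 1.065024) = 10.64277.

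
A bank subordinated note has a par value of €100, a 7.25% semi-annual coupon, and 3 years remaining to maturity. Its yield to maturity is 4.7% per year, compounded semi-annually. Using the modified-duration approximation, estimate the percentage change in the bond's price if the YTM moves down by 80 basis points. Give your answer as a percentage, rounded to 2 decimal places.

Periodic yield y = 0.0235. Modified duration first:
  t   CF        PV=CF/(1+0.0235)^t    t·PV
  1        3.625         3.5418         3.5418
  2        3.625         3.4604         6.9209
  3        3.625         3.3810        10.1430
  4        3.625         3.3034        13.2135
  5        3.625         3.2275        16.1376
  6      103.625        90.1441       540.8648
  Σ                    107.0582       590.8215
P = 107.0582; D_Mac = 5.51869 half-year periods = 2.75935 yrs; D_mod = 2.75935/(1+0.0235) = 2.69599 yrs.
ΔP/P ≈ -D_mod · Δy = -2.69599 × (-0.008) = +0.021568 = +2.1568%.

+2.16%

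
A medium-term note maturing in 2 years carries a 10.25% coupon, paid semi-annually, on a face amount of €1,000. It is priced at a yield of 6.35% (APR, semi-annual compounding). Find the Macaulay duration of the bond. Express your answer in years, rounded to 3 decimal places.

Periodic yield y = 0.03175. Discount each cash flow and weight by its period:
  t   CF        PV=CF/(1+0.03175)^t    t·PV
  1        51.25        49.6729        49.6729
  2        51.25        48.1443        96.2886
  3        51.25        46.6628       139.9883
  4     1,051.25       927.7012     3,710.8046
  Σ                  1,072.1811     3,996.7544
Price P = Σ PV = 1,072.1811.
Macaulay duration = Σ(t·PV) / P = 3,996.7544 / 1,072.1811 = 3.72769 half-year periods.
In years: 3.72769 / 2 = 1.86384 years.

1.864 years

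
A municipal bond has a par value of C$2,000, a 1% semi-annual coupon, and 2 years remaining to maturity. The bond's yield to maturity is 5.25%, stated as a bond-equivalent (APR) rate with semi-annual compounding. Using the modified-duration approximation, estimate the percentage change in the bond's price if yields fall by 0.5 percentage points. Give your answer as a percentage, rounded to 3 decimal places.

+0.967%

Periodic yield y = 0.02625. Modified duration first:
  t   CF        PV=CF/(1+0.02625)^t    t·PV
  1        10.00         9.7442         9.7442
  2        10.00         9.4950        18.9899
  3        10.00         9.2521        27.7563
  4     2,010.00     1,812.1051     7,248.4203
  Σ                  1,840.5964     7,304.9108
P = 1,840.5964; D_Mac = 3.96877 half-year periods = 1.98439 yrs; D_mod = 1.98439/(1+0.02625) = 1.93363 yrs.
ΔP/P ≈ -D_mod · Δy = -1.93363 × (-0.005) = +0.009668 = +0.9668%.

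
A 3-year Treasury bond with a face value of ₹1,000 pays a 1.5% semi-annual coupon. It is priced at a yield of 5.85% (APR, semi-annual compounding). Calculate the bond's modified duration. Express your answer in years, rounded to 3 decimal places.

2.857 years

Periodic yield y = 0.02925. First find Macaulay duration:
  t   CF        PV=CF/(1+0.02925)^t    t·PV
  1         7.50         7.2869         7.2869
  2         7.50         7.0798        14.1596
  3         7.50         6.8786        20.6357
  4         7.50         6.6831        26.7324
  5         7.50         6.4932        32.4659
  6     1,007.50       847.4612     5,084.7669
  Σ                    881.8826     5,186.0473
P = 881.8826; Macaulay duration = 5,186.0473 / 881.8826 = 5.88065 half-year periods = 2.94033 years.
Modified duration = D_Mac / (1 + y) = 2.94033 / 1.02925 = 2.85677 years.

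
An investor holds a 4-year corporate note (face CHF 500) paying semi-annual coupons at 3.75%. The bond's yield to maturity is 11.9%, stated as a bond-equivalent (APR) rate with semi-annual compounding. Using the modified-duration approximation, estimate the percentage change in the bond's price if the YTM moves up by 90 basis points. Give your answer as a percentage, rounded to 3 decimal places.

Periodic yield y = 0.0595. Modified duration first:
  t   CF        PV=CF/(1+0.0595)^t    t·PV
  1        9.375         8.8485         8.8485
  2        9.375         8.3516        16.7032
  3        9.375         7.8826        23.6477
  4        9.375         7.4399        29.7596
  5        9.375         7.0221        35.1105
  6        9.375         6.6277        39.7664
  7        9.375         6.2555        43.7888
  8      509.375       320.7967     2,566.3739
  Σ                    373.2247     2,763.9986
P = 373.2247; D_Mac = 7.40572 half-year periods = 3.70286 yrs; D_mod = 3.70286/(1+0.0595) = 3.49491 yrs.
ΔP/P ≈ -D_mod · Δy = -3.49491 × (+0.009) = -0.031454 = -3.1454%.

-3.145%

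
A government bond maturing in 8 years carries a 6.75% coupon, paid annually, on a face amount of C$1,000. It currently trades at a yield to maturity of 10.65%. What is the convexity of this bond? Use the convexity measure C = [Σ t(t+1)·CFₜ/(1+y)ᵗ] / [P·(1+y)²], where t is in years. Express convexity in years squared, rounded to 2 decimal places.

With y = 0.1065:
  t   CF        PV=CF/(1+0.1065)^t    t·PV        t(t+1)·PV
  1        67.50        61.0032        61.0032         122.0063
  2        67.50        55.1316       110.2633         330.7899
  3        67.50        49.8253       149.4758         597.9030
  4        67.50        45.0296       180.1184         900.5920
  5        67.50        40.6955       203.4776       1,220.8658
  6        67.50        36.7786       220.6716       1,544.7014
  7        67.50        33.2387       232.6708       1,861.3664
  8     1,067.50       475.0688     3,800.5506      34,204.9558
  Σ                    796.7713     4,958.2313      40,783.1808
P = 796.7713.
Convexity = Σ t(t+1)·PV / [P·(1+y)²] = 40,783.1808 / (796.7713 × 1.224342) = 41.80657.

41.81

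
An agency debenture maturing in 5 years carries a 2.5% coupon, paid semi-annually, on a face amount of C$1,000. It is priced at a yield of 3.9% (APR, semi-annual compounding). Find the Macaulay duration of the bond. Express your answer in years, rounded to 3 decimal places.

Periodic yield y = 0.0195. Discount each cash flow and weight by its period:
  t   CF        PV=CF/(1+0.0195)^t    t·PV
  1        12.50        12.2609        12.2609
  2        12.50        12.0264        24.0528
  3        12.50        11.7964        35.3891
  4        12.50        11.5707        46.2830
  5        12.50        11.3494        56.7471
  6        12.50        11.1323        66.7941
  7        12.50        10.9194        76.4359
  8        12.50        10.7106        85.6845
  9        12.50        10.5057        94.5513
  10    1,012.50       834.6852     8,346.8523
  Σ                    936.9571     8,845.0510
Price P = Σ PV = 936.9571.
Macaulay duration = Σ(t·PV) / P = 8,845.0510 / 936.9571 = 9.44019 half-year periods.
In years: 9.44019 / 2 = 4.72009 years.

4.720 years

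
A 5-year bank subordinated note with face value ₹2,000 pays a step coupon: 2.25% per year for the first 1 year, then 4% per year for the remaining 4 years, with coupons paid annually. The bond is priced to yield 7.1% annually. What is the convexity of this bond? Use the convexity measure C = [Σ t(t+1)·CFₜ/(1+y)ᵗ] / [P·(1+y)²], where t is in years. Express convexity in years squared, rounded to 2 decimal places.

23.80

With y = 0.071:
  t   CF        PV=CF/(1+0.071)^t    t·PV        t(t+1)·PV
  1        45.00        42.0168        42.0168          84.0336
  2        80.00        69.7447       139.4893         418.4680
  3        80.00        65.1211       195.3632         781.4529
  4        80.00        60.8040       243.2160       1,216.0799
  5     2,080.00     1,476.1007     7,380.5034      44,283.0205
  Σ                  1,713.7872     8,000.5888      46,783.0549
P = 1,713.7872.
Convexity = Σ t(t+1)·PV / [P·(1+y)²] = 46,783.0549 / (1,713.7872 × 1.147041) = 23.79867.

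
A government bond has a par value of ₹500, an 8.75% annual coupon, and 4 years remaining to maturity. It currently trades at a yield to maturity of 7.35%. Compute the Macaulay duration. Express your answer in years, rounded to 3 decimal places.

Periodic yield y = 0.0735. Discount each cash flow and weight by its year:
  t   CF        PV=CF/(1+0.0735)^t    t·PV
  1        43.75        40.7545        40.7545
  2        43.75        37.9642        75.9283
  3        43.75        35.3649       106.0946
  4       543.75       409.4408     1,637.7630
  Σ                    523.5243     1,860.5405
Price P = Σ PV = 523.5243.
Macaulay duration = Σ(t·PV) / P = 1,860.5405 / 523.5243 = 3.55388 years.

3.554 years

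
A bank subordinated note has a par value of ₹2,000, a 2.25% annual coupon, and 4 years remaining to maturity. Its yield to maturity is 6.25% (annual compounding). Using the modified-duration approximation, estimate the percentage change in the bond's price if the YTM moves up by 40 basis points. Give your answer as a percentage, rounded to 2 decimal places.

-1.45%

Periodic yield y = 0.0625. Modified duration first:
  t   CF        PV=CF/(1+0.0625)^t    t·PV
  1        45.00        42.3529        42.3529
  2        45.00        39.8616        79.7232
  3        45.00        37.5168       112.5504
  4     2,045.00     1,604.6398     6,418.5592
  Σ                  1,724.3711     6,653.1857
P = 1,724.3711; D_Mac = 3.85833 yrs; D_mod = 3.85833/(1+0.0625) = 3.63137 yrs.
ΔP/P ≈ -D_mod · Δy = -3.63137 × (+0.004) = -0.014525 = -1.4525%.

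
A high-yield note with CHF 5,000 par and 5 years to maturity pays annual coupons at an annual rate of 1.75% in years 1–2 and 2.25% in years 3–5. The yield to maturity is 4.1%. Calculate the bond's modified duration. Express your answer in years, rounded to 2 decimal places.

Periodic yield y = 0.041. First find Macaulay duration:
  t   CF        PV=CF/(1+0.041)^t    t·PV
  1        87.50        84.0538        84.0538
  2        87.50        80.7433       161.4866
  3       112.50        99.7241       299.1724
  4       112.50        95.7965       383.1860
  5     5,112.50     4,181.9581    20,909.7903
  Σ                  4,542.2758    21,837.6892
P = 4,542.2758; Macaulay duration = 21,837.6892 / 4,542.2758 = 4.80765 years.
Modified duration = D_Mac / (1 + y) = 4.80765 / 1.041 = 4.61830 years.

4.62 years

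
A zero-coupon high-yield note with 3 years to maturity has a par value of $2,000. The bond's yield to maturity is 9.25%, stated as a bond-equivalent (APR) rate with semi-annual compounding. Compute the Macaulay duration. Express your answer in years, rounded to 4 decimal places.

A zero-coupon bond has a single cash flow at maturity, so its Macaulay duration equals its maturity: 3 years.
(Equivalently: 6 semi-annual periods ÷ 2 = 3 years.)

3.0000 years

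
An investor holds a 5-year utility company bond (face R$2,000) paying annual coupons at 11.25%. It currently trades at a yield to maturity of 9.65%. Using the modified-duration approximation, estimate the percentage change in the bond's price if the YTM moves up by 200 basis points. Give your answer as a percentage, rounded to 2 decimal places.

-7.50%

Periodic yield y = 0.0965. Modified duration first:
  t   CF        PV=CF/(1+0.0965)^t    t·PV
  1       225.00       205.1984       205.1984
  2       225.00       187.1394       374.2788
  3       225.00       170.6698       512.0093
  4       225.00       155.6496       622.5983
  5     2,225.00     1,403.7405     7,018.7026
  Σ                  2,122.3976     8,732.7874
P = 2,122.3976; D_Mac = 4.11459 yrs; D_mod = 4.11459/(1+0.0965) = 3.75247 yrs.
ΔP/P ≈ -D_mod · Δy = -3.75247 × (+0.02) = -0.075049 = -7.5049%.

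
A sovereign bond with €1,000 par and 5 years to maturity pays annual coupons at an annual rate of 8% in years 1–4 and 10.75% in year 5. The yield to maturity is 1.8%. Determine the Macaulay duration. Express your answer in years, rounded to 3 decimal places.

Periodic yield y = 0.018. Discount each cash flow and weight by its year:
  t   CF        PV=CF/(1+0.018)^t    t·PV
  1        80.00        78.5855        78.5855
  2        80.00        77.1959       154.3919
  3        80.00        75.8310       227.4929
  4        80.00        74.4902       297.9606
  5     1,107.50     1,012.9893     5,064.9463
  Σ                  1,319.0918     5,823.3772
Price P = Σ PV = 1,319.0918.
Macaulay duration = Σ(t·PV) / P = 5,823.3772 / 1,319.0918 = 4.41469 years.

4.415 years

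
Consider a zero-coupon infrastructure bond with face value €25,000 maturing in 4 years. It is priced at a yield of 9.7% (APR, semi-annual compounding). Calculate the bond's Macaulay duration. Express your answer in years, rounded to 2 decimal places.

4.00 years

A zero-coupon bond has a single cash flow at maturity, so its Macaulay duration equals its maturity: 4 years.
(Equivalently: 8 semi-annual periods ÷ 2 = 4 years.)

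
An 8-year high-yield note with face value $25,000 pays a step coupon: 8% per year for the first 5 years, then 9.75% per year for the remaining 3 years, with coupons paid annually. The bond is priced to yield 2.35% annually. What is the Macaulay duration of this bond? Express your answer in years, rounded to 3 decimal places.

6.529 years

Periodic yield y = 0.0235. Discount each cash flow and weight by its year:
  t   CF        PV=CF/(1+0.0235)^t    t·PV
  1     2,000.00     1,954.0791     1,954.0791
  2     2,000.00     1,909.2126     3,818.4253
  3     2,000.00     1,865.3763     5,596.1289
  4     2,000.00     1,822.5465     7,290.1858
  5     2,000.00     1,780.7000     8,903.5000
  6     2,437.50     2,120.3988    12,722.3926
  7     2,437.50     2,071.7135    14,501.9945
  8    27,437.50    22,784.6185   182,276.9481
  Σ                 36,308.6453   237,063.6544
Price P = Σ PV = 36,308.6453.
Macaulay duration = Σ(t·PV) / P = 237,063.6544 / 36,308.6453 = 6.52912 years.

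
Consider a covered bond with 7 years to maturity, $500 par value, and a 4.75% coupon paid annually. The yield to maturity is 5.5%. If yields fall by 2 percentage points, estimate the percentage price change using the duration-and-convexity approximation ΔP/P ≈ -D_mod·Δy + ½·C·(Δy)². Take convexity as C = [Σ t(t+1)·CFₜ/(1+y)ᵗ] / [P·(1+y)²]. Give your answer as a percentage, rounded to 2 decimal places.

With y = 0.055:
  t   CF        PV=CF/(1+0.055)^t    t·PV        t(t+1)·PV
  1        23.75        22.5118        22.5118          45.0237
  2        23.75        21.3382        42.6765         128.0295
  3        23.75        20.2258        60.6775         242.7099
  4        23.75        19.1714        76.6856         383.4280
  5        23.75        18.1719        90.8597         545.1582
  6        23.75        17.2246       103.3475         723.4327
  7       523.75       360.0450     2,520.3152      20,162.5216
  Σ                    478.6889     2,917.0738      22,230.3036
P = 478.6889; D_Mac = 6.09388 yrs; D_mod = 5.77619 yrs; C = 41.72412.
Duration effect: -5.77619 × (-0.02) = +0.115524
Convexity effect: 0.5 × 41.72412 × (-0.02)² = +0.0083448
ΔP/P ≈ +0.115524 + 0.0083448 = +0.123869 = +12.3869%.

+12.39%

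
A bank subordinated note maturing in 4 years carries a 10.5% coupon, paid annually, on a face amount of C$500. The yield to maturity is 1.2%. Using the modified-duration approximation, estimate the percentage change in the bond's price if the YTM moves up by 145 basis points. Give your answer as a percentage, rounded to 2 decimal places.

Periodic yield y = 0.012. Modified duration first:
  t   CF        PV=CF/(1+0.012)^t    t·PV
  1        52.50        51.8775        51.8775
  2        52.50        51.2623       102.5246
  3        52.50        50.6545       151.9634
  4       552.50       526.7569     2,107.0276
  Σ                    680.5512     2,413.3931
P = 680.5512; D_Mac = 3.54623 yrs; D_mod = 3.54623/(1+0.012) = 3.50418 yrs.
ΔP/P ≈ -D_mod · Δy = -3.50418 × (+0.0145) = -0.050811 = -5.0811%.

-5.08%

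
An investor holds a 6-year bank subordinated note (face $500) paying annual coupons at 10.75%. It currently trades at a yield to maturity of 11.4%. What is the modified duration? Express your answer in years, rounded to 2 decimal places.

Periodic yield y = 0.114. First find Macaulay duration:
  t   CF        PV=CF/(1+0.114)^t    t·PV
  1        53.75        48.2496        48.2496
  2        53.75        43.3120        86.6240
  3        53.75        38.8797       116.6391
  4        53.75        34.9010       139.6039
  5        53.75        31.3294       156.6472
  6       553.75       289.7361     1,738.4165
  Σ                    486.4077     2,286.1803
P = 486.4077; Macaulay duration = 2,286.1803 / 486.4077 = 4.70013 years.
Modified duration = D_Mac / (1 + y) = 4.70013 / 1.114 = 4.21915 years.

4.22 years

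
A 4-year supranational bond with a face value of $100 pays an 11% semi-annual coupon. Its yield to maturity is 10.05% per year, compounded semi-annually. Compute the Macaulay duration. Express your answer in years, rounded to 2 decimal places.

Periodic yield y = 0.05025. Discount each cash flow and weight by its period:
  t   CF        PV=CF/(1+0.05025)^t    t·PV
  1         5.50         5.2368         5.2368
  2         5.50         4.9863         9.9726
  3         5.50         4.7477        14.2431
  4         5.50         4.5206        18.0822
  5         5.50         4.3043        21.5213
  6         5.50         4.0983        24.5900
  7         5.50         3.9022        27.3157
  8       105.50        71.2707       570.1655
  Σ                    103.0669       691.1272
Price P = Σ PV = 103.0669.
Macaulay duration = Σ(t·PV) / P = 691.1272 / 103.0669 = 6.70562 half-year periods.
In years: 6.70562 / 2 = 3.35281 years.

3.35 years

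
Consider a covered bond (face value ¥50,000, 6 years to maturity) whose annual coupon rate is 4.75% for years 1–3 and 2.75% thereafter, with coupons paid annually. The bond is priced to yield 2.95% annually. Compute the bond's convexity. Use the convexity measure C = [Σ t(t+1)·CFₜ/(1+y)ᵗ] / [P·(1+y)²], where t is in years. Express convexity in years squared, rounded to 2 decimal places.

With y = 0.0295:
  t   CF        PV=CF/(1+0.0295)^t    t·PV        t(t+1)·PV
  1     2,375.00     2,306.9451     2,306.9451       4,613.8902
  2     2,375.00     2,240.8403     4,481.6807      13,445.0420
  3     2,375.00     2,176.6298     6,529.8893      26,119.5570
  4     1,375.00     1,224.0447     4,896.1790      24,480.8949
  5     1,375.00     1,188.9701     5,944.8506      35,669.1038
  6    51,375.00    43,151.2846   258,907.7077   1,812,353.9536
  Σ                 52,288.7147   283,067.2523   1,916,682.4417
P = 52,288.7147.
Convexity = Σ t(t+1)·PV / [P·(1+y)²] = 1,916,682.4417 / (52,288.7147 × 1.059870) = 34.58514.

34.59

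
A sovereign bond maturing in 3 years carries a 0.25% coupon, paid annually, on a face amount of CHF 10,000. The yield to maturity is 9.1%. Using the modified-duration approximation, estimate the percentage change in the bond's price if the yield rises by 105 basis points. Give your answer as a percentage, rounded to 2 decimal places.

-2.88%

Periodic yield y = 0.091. Modified duration first:
  t   CF        PV=CF/(1+0.091)^t    t·PV
  1        25.00        22.9148        22.9148
  2        25.00        21.0034        42.0069
  3    10,025.00     7,719.8725    23,159.6176
  Σ                  7,763.7907    23,224.5392
P = 7,763.7907; D_Mac = 2.99139 yrs; D_mod = 2.99139/(1+0.091) = 2.74188 yrs.
ΔP/P ≈ -D_mod · Δy = -2.74188 × (+0.0105) = -0.028790 = -2.8790%.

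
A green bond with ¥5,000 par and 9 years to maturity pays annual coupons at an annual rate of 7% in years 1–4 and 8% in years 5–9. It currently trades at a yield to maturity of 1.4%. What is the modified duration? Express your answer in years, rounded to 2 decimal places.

7.25 years

Periodic yield y = 0.014. First find Macaulay duration:
  t   CF        PV=CF/(1+0.014)^t    t·PV
  1       350.00       345.1677       345.1677
  2       350.00       340.4020       680.8040
  3       350.00       335.7022     1,007.1066
  4       350.00       331.0673     1,324.2690
  5       400.00       373.1386     1,865.6932
  6       400.00       367.9868     2,207.9209
  7       400.00       362.9061     2,540.3429
  8       400.00       357.8956     2,863.1647
  9     5,400.00     4,764.8822    42,883.9395
  Σ                  7,579.1485    55,718.4085
P = 7,579.1485; Macaulay duration = 55,718.4085 / 7,579.1485 = 7.35154 years.
Modified duration = D_Mac / (1 + y) = 7.35154 / 1.014 = 7.25004 years.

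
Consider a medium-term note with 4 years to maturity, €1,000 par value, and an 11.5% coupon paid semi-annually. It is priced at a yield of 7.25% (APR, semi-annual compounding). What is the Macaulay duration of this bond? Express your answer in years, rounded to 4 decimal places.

Periodic yield y = 0.03625. Discount each cash flow and weight by its period:
  t   CF        PV=CF/(1+0.03625)^t    t·PV
  1        57.50        55.4885        55.4885
  2        57.50        53.5474       107.0949
  3        57.50        51.6743       155.0228
  4        57.50        49.8666       199.4664
  5        57.50        48.1222       240.6108
  6        57.50        46.4388       278.6325
  7        57.50        44.8142       313.6997
  8     1,057.50       795.3605     6,362.8841
  Σ                  1,145.3125     7,712.8997
Price P = Σ PV = 1,145.3125.
Macaulay duration = Σ(t·PV) / P = 7,712.8997 / 1,145.3125 = 6.73432 half-year periods.
In years: 6.73432 / 2 = 3.36716 years.

3.3672 years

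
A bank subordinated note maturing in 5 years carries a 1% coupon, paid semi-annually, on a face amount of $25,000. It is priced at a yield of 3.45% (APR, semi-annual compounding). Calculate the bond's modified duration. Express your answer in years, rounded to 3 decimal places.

Periodic yield y = 0.01725. First find Macaulay duration:
  t   CF        PV=CF/(1+0.01725)^t    t·PV
  1       125.00       122.8803       122.8803
  2       125.00       120.7966       241.5931
  3       125.00       118.7482       356.2445
  4       125.00       116.7345       466.9380
  5       125.00       114.7550       573.7749
  6       125.00       112.8090       676.8541
  7       125.00       110.8961       776.2724
  8       125.00       109.0155       872.1243
  9       125.00       107.1669       964.5022
  10   25,125.00    21,175.2763   211,752.7627
  Σ                 22,209.0783   216,803.9466
P = 22,209.0783; Macaulay duration = 216,803.9466 / 22,209.0783 = 9.76195 half-year periods = 4.88098 years.
Modified duration = D_Mac / (1 + y) = 4.88098 / 1.01725 = 4.79821 years.

4.798 years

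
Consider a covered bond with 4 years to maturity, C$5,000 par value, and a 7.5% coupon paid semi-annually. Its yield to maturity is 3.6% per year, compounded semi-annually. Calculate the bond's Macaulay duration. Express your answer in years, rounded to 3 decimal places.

Periodic yield y = 0.018. Discount each cash flow and weight by its period:
  t   CF        PV=CF/(1+0.018)^t    t·PV
  1       187.50       184.1847       184.1847
  2       187.50       180.9280       361.8559
  3       187.50       177.7289       533.1866
  4       187.50       174.5863       698.3452
  5       187.50       171.4993       857.4966
  6       187.50       168.4669     1,010.8014
  7       187.50       165.4881     1,158.4169
  8     5,187.50     4,497.5488    35,980.3905
  Σ                  5,720.4310    40,784.6778
Price P = Σ PV = 5,720.4310.
Macaulay duration = Σ(t·PV) / P = 40,784.6778 / 5,720.4310 = 7.12965 half-year periods.
In years: 7.12965 / 2 = 3.56483 years.

3.565 years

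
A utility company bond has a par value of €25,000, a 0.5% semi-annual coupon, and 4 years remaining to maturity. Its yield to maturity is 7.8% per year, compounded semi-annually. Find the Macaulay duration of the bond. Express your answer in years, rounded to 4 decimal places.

3.9585 years

Periodic yield y = 0.039. Discount each cash flow and weight by its period:
  t   CF        PV=CF/(1+0.039)^t    t·PV
  1        62.50        60.1540        60.1540
  2        62.50        57.8960       115.7921
  3        62.50        55.7229       167.1686
  4        62.50        53.6312       214.5250
  5        62.50        51.6181       258.0907
  6        62.50        49.6806       298.0835
  7        62.50        47.8158       334.7104
  8    25,062.50    18,454.4034   147,635.2271
  Σ                 18,830.9220   149,083.7513
Price P = Σ PV = 18,830.9220.
Macaulay duration = Σ(t·PV) / P = 149,083.7513 / 18,830.9220 = 7.91697 half-year periods.
In years: 7.91697 / 2 = 3.95848 years.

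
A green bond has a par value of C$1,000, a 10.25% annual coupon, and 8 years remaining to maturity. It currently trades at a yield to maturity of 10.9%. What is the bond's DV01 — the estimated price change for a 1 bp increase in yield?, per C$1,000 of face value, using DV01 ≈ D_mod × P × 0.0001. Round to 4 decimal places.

C$0.5045

Periodic yield y = 0.109.
  t   CF        PV=CF/(1+0.109)^t    t·PV
  1       102.50        92.4256        92.4256
  2       102.50        83.3414       166.6828
  3       102.50        75.1500       225.4501
  4       102.50        67.7638       271.0552
  5       102.50        61.1035       305.5175
  6       102.50        55.0978       330.5871
  7       102.50        49.6825       347.7772
  8     1,102.50       481.8659     3,854.9275
  Σ                    966.4306     5,594.4230
P = 966.4306; D_Mac = 5.78875 yrs; D_mod = 5.21979 yrs.
DV01 ≈ 5.21979 × 966.4306 × 0.0001 = 0.504457.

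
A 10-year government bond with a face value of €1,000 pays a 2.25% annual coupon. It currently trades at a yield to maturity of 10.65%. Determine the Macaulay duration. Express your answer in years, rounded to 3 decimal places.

8.563 years

Periodic yield y = 0.1065. Discount each cash flow and weight by its year:
  t   CF        PV=CF/(1+0.1065)^t    t·PV
  1        22.50        20.3344        20.3344
  2        22.50        18.3772        36.7544
  3        22.50        16.6084        49.8253
  4        22.50        15.0099        60.0395
  5        22.50        13.5652        67.8259
  6        22.50        12.2595        73.5572
  7        22.50        11.0796        77.5569
  8        22.50        10.0132        80.1053
  9        22.50         9.0494        81.4446
  10    1,022.50       371.6628     3,716.6283
  Σ                    497.9596     4,264.0718
Price P = Σ PV = 497.9596.
Macaulay duration = Σ(t·PV) / P = 4,264.0718 / 497.9596 = 8.56309 years.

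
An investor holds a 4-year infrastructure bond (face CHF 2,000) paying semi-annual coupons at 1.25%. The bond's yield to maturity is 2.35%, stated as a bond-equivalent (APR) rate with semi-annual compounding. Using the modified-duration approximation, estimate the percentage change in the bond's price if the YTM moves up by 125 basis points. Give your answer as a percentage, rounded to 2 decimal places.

Periodic yield y = 0.01175. Modified duration first:
  t   CF        PV=CF/(1+0.01175)^t    t·PV
  1        12.50        12.3548        12.3548
  2        12.50        12.2113        24.4227
  3        12.50        12.0695        36.2086
  4        12.50        11.9294        47.7174
  5        12.50        11.7908        58.9541
  6        12.50        11.6539        69.9233
  7        12.50        11.5185        80.6298
  8     2,012.50     1,832.9482    14,663.5854
  Σ                  1,916.4765    14,993.7961
P = 1,916.4765; D_Mac = 7.82363 half-year periods = 3.91181 yrs; D_mod = 3.91181/(1+0.01175) = 3.86638 yrs.
ΔP/P ≈ -D_mod · Δy = -3.86638 × (+0.0125) = -0.048330 = -4.8330%.

-4.83%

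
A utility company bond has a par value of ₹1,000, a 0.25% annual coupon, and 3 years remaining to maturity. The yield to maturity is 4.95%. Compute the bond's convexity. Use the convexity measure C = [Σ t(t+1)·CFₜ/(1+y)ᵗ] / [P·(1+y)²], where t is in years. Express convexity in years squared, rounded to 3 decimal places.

With y = 0.0495:
  t   CF        PV=CF/(1+0.0495)^t    t·PV        t(t+1)·PV
  1         2.50         2.3821         2.3821           4.7642
  2         2.50         2.2697         4.5395          13.6184
  3     1,002.50       867.2355     2,601.7065      10,406.8261
  Σ                    871.8873     2,608.6281      10,425.2087
P = 871.8873.
Convexity = Σ t(t+1)·PV / [P·(1+y)²] = 10,425.2087 / (871.8873 × 1.101450) = 10.85574.

10.856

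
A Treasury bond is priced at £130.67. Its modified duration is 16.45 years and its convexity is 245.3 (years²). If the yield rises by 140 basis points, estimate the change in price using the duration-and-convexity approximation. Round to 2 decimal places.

Duration effect: -D_mod·Δy = -16.45 × (+0.014) = -0.230300
Convexity effect: ½·C·(Δy)² = 0.5 × 245.3 × (0.014)² = +0.0240394
ΔP/P ≈ -0.230300 + 0.0240394 = -0.2062606
ΔP ≈ 130.67 × (-0.2062606) = -26.952072602.

-£26.95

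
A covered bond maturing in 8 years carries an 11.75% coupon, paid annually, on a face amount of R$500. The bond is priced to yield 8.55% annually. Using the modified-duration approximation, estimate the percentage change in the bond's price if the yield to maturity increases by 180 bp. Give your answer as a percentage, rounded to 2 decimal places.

Periodic yield y = 0.0855. Modified duration first:
  t   CF        PV=CF/(1+0.0855)^t    t·PV
  1        58.75        54.1225        54.1225
  2        58.75        49.8595        99.7191
  3        58.75        45.9323       137.7970
  4        58.75        42.3144       169.2577
  5        58.75        38.9815       194.9076
  6        58.75        35.9111       215.4667
  7        58.75        33.0826       231.5779
  8       558.75       289.8537     2,318.8299
  Σ                    590.0577     3,421.6784
P = 590.0577; D_Mac = 5.79889 yrs; D_mod = 5.79889/(1+0.0855) = 5.34213 yrs.
ΔP/P ≈ -D_mod · Δy = -5.34213 × (+0.018) = -0.096158 = -9.6158%.

-9.62%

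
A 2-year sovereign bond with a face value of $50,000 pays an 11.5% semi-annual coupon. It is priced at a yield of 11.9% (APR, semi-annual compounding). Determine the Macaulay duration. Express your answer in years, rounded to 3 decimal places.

1.842 years

Periodic yield y = 0.0595. Discount each cash flow and weight by its period:
  t   CF        PV=CF/(1+0.0595)^t    t·PV
  1     2,875.00     2,713.5441     2,713.5441
  2     2,875.00     2,561.1554     5,122.3108
  3     2,875.00     2,417.3246     7,251.9737
  4    52,875.00    41,961.0683   167,844.2731
  Σ                 49,653.0923   182,932.1017
Price P = Σ PV = 49,653.0923.
Macaulay duration = Σ(t·PV) / P = 182,932.1017 / 49,653.0923 = 3.68420 half-year periods.
In years: 3.68420 / 2 = 1.84210 years.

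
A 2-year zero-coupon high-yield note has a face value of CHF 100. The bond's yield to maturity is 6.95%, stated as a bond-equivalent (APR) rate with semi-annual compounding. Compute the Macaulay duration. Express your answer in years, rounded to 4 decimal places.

A zero-coupon bond has a single cash flow at maturity, so its Macaulay duration equals its maturity: 2 years.
(Equivalently: 4 semi-annual periods ÷ 2 = 2 years.)

2.0000 years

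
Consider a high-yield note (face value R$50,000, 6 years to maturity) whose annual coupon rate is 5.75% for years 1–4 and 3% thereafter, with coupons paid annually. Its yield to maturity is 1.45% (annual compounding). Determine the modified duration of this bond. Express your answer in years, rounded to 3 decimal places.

5.247 years

Periodic yield y = 0.0145. First find Macaulay duration:
  t   CF        PV=CF/(1+0.0145)^t    t·PV
  1     2,875.00     2,833.9083     2,833.9083
  2     2,875.00     2,793.4040     5,586.8079
  3     2,875.00     2,753.4785     8,260.4356
  4     2,875.00     2,714.1237    10,856.4950
  5     1,500.00     1,395.8251     6,979.1255
  6    51,500.00    47,238.3719   283,430.2313
  Σ                 59,729.1116   317,947.0036
P = 59,729.1116; Macaulay duration = 317,947.0036 / 59,729.1116 = 5.32315 years.
Modified duration = D_Mac / (1 + y) = 5.32315 / 1.0145 = 5.24707 years.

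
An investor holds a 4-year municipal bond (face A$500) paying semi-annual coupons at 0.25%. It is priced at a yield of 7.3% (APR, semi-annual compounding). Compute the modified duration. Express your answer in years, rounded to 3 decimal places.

3.839 years

Periodic yield y = 0.0365. First find Macaulay duration:
  t   CF        PV=CF/(1+0.0365)^t    t·PV
  1        0.625         0.6030         0.6030
  2        0.625         0.5818         1.1635
  3        0.625         0.5613         1.6838
  4        0.625         0.5415         2.1660
  5        0.625         0.5224         2.6122
  6        0.625         0.5040         3.0242
  7        0.625         0.4863         3.4040
  8      500.625       375.8011     3,006.4090
  Σ                    379.6014     3,021.0658
P = 379.6014; Macaulay duration = 3,021.0658 / 379.6014 = 7.95852 half-year periods = 3.97926 years.
Modified duration = D_Mac / (1 + y) = 3.97926 / 1.0365 = 3.83913 years.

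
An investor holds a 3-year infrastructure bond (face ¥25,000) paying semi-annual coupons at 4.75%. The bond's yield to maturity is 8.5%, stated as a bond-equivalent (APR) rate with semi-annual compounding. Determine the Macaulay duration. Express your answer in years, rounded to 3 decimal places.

Periodic yield y = 0.0425. Discount each cash flow and weight by its period:
  t   CF        PV=CF/(1+0.0425)^t    t·PV
  1       593.75       569.5444       569.5444
  2       593.75       546.3255     1,092.6511
  3       593.75       524.0533     1,572.1598
  4       593.75       502.6890     2,010.7559
  5       593.75       482.1957     2,410.9783
  6    25,593.75    19,937.8141   119,626.8844
  Σ                 22,562.6219   127,282.9739
Price P = Σ PV = 22,562.6219.
Macaulay duration = Σ(t·PV) / P = 127,282.9739 / 22,562.6219 = 5.64132 half-year periods.
In years: 5.64132 / 2 = 2.82066 years.

2.821 years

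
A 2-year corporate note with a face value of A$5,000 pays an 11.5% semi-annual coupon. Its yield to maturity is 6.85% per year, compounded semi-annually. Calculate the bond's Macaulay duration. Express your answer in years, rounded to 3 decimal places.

Periodic yield y = 0.03425. Discount each cash flow and weight by its period:
  t   CF        PV=CF/(1+0.03425)^t    t·PV
  1       287.50       277.9792       277.9792
  2       287.50       268.7737       537.5474
  3       287.50       259.8731       779.6192
  4     5,287.50     4,621.1308    18,484.5232
  Σ                  5,427.7568    20,079.6691
Price P = Σ PV = 5,427.7568.
Macaulay duration = Σ(t·PV) / P = 20,079.6691 / 5,427.7568 = 3.69944 half-year periods.
In years: 3.69944 / 2 = 1.84972 years.

1.850 years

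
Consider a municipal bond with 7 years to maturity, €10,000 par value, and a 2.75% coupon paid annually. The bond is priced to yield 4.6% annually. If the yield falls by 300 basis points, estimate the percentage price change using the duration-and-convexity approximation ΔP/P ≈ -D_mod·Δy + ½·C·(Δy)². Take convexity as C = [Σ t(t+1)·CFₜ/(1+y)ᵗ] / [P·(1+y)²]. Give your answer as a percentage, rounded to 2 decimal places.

With y = 0.046:
  t   CF        PV=CF/(1+0.046)^t    t·PV        t(t+1)·PV
  1       275.00       262.9063       262.9063         525.8126
  2       275.00       251.3445       502.6889       1,508.0668
  3       275.00       240.2911       720.8732       2,883.4929
  4       275.00       229.7238       918.8951       4,594.4756
  5       275.00       219.6212     1,098.1060       6,588.6362
  6       275.00       209.9629     1,259.7775       8,818.4423
  7    10,275.00     7,499.9789    52,499.8520     419,998.8157
  Σ                  8,913.8286    57,263.0991     444,917.7421
P = 8,913.8286; D_Mac = 6.42407 yrs; D_mod = 6.14156 yrs; C = 45.61966.
Duration effect: -6.14156 × (-0.03) = +0.184247
Convexity effect: 0.5 × 45.61966 × (-0.03)² = +0.0205288
ΔP/P ≈ +0.184247 + 0.0205288 = +0.204776 = +20.4776%.

+20.48%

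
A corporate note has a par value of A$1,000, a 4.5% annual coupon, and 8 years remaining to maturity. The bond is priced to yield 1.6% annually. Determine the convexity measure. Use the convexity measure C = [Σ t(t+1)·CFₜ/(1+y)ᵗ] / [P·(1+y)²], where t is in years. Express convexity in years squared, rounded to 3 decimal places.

58.307

With y = 0.016:
  t   CF        PV=CF/(1+0.016)^t    t·PV        t(t+1)·PV
  1        45.00        44.2913        44.2913          88.5827
  2        45.00        43.5938        87.1877         261.5630
  3        45.00        42.9073       128.7220         514.8878
  4        45.00        42.2316       168.9265         844.6323
  5        45.00        41.5665       207.8327       1,246.9965
  6        45.00        40.9120       245.4717       1,718.3022
  7        45.00        40.2677       281.8737       2,254.9898
  8     1,045.00       920.3788     7,363.0307      66,267.2767
  Σ                  1,216.1491     8,527.3364      73,197.2311
P = 1,216.1491.
Convexity = Σ t(t+1)·PV / [P·(1+y)²] = 73,197.2311 / (1,216.1491 × 1.032256) = 58.30696.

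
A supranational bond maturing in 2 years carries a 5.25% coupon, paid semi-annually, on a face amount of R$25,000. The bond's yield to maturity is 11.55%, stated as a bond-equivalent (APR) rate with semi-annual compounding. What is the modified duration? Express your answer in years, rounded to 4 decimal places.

Periodic yield y = 0.05775. First find Macaulay duration:
  t   CF        PV=CF/(1+0.05775)^t    t·PV
  1       656.25       620.4207       620.4207
  2       656.25       586.5476     1,173.0952
  3       656.25       554.5238     1,663.5715
  4    25,656.25    20,495.6192    81,982.4767
  Σ                 22,257.1113    85,439.5640
P = 22,257.1113; Macaulay duration = 85,439.5640 / 22,257.1113 = 3.83875 half-year periods = 1.91938 years.
Modified duration = D_Mac / (1 + y) = 1.91938 / 1.05775 = 1.81458 years.

1.8146 years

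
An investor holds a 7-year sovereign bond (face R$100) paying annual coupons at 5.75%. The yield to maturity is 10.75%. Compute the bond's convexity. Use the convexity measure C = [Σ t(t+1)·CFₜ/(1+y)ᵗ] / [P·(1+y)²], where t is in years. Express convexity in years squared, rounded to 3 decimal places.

35.264

With y = 0.1075:
  t   CF        PV=CF/(1+0.1075)^t    t·PV        t(t+1)·PV
  1         5.75         5.1919         5.1919          10.3837
  2         5.75         4.6879         9.3758          28.1275
  3         5.75         4.2329        12.6987          50.7946
  4         5.75         3.8220        15.2881          76.4404
  5         5.75         3.4510        17.2552         103.5310
  6         5.75         3.1161        18.6963         130.8744
  7       105.75        51.7457       362.2199       2,897.7590
  Σ                     76.2475       440.7258       3,297.9107
P = 76.2475.
Convexity = Σ t(t+1)·PV / [P·(1+y)²] = 3,297.9107 / (76.2475 × 1.226556) = 35.26354.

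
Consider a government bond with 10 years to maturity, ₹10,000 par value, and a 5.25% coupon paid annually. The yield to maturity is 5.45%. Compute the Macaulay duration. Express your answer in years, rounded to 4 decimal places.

Periodic yield y = 0.0545. Discount each cash flow and weight by its year:
  t   CF        PV=CF/(1+0.0545)^t    t·PV
  1       525.00       497.8663       497.8663
  2       525.00       472.1349       944.2699
  3       525.00       447.7335     1,343.2004
  4       525.00       424.5931     1,698.3725
  5       525.00       402.6488     2,013.2439
  6       525.00       381.8386     2,291.0314
  7       525.00       362.1039     2,534.7274
  8       525.00       343.3892     2,747.1136
  9       525.00       325.6417     2,930.7755
  10   10,525.00     6,190.9353    61,909.3528
  Σ                  9,848.8853    78,909.9537
Price P = Σ PV = 9,848.8853.
Macaulay duration = Σ(t·PV) / P = 78,909.9537 / 9,848.8853 = 8.01207 years.

8.0121 years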